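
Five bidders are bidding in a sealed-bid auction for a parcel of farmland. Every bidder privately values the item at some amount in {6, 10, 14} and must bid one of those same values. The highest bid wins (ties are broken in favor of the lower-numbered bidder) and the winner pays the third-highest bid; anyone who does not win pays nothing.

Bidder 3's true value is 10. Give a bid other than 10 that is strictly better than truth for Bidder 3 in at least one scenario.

14

Suppose Bidder 1 bids 6, Bidder 2 bids 6, Bidder 4 bids 6 and Bidder 5 bids 14.
Bid 10: loses, pays 0, utility 0.
Bid 14: wins, pays 6, utility 10 - 6 = 4.
So bidding 14 beats truth here (4 > 0).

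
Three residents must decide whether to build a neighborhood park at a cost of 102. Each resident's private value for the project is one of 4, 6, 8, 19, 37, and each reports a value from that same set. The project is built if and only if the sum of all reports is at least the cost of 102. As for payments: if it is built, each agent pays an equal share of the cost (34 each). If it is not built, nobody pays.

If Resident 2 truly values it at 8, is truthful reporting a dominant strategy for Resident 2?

Yes

Check each profile of the others' reports and compare truth against every alternative report.
Others report (4, 4): truth gives 0, best alternative gives 0.
Others report (4, 6): truth gives 0, best alternative gives 0.
Others report (4, 8): truth gives 0, best alternative gives 0.
Others report (4, 19): truth gives 0, best alternative gives 0.
Others report (4, 37): truth gives 0, best alternative gives 0.
Others report (6, 4): truth gives 0, best alternative gives 0.
(Remaining 19 profiles checked similarly; truth is weakly best in each.)
In every case the truthful report is at least as good as any alternative, so it is a dominant strategy.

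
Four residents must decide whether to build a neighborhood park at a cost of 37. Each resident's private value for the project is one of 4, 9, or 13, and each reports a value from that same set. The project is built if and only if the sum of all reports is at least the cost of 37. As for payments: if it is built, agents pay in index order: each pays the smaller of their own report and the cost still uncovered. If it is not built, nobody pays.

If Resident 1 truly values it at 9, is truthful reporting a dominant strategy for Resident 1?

Consider the case where Resident 2 reports 9, Resident 3 reports 13 and Resident 4 reports 13.
Truthful report 9: project built, pays 9, utility 9 - 9 = 0.
Report 4 instead: project built, pays 4, utility 9 - 4 = 5.
Since 5 > 0, reporting 4 is strictly better here, so truthful reporting is not dominant.

No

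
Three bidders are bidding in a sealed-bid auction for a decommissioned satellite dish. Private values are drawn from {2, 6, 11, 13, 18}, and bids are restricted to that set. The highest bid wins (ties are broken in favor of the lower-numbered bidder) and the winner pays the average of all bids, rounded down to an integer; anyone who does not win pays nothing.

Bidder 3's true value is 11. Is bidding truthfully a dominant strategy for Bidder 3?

No

Consider the case where Bidder 1 bids 2 and Bidder 2 bids 2.
Truthful bid 11: wins, pays 5, utility 11 - 5 = 6.
Bid 6 instead: wins, pays 3, utility 11 - 3 = 8.
Since 8 > 6, bidding 6 is strictly better here, so truthful bidding is not dominant.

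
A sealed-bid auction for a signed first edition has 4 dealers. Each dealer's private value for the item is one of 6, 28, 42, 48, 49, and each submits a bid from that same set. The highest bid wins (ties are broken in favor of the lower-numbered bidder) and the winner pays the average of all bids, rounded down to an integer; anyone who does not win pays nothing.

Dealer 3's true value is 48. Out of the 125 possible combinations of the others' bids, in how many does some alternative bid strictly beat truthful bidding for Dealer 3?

Others bid (6, 6, 6): truth gives 32; bid 28 gives 37 > 32. Violating.
Others bid (6, 6, 28): truth gives 26; bid 28 gives 31 > 26. Violating.
Others bid (6, 6, 42): truth gives 23; bid 42 gives 24 > 23. Violating.
Others bid (6, 6, 49): truth gives 0; bid 49 gives 21 > 0. Violating.
Others bid (6, 6, 48): truth gives 21; no alternative beats it.
Others bid (6, 28, 48): truth gives 16; no alternative beats it.
(Checking all 125 profiles: 54 have a profitable deviation, 71 do not.)

54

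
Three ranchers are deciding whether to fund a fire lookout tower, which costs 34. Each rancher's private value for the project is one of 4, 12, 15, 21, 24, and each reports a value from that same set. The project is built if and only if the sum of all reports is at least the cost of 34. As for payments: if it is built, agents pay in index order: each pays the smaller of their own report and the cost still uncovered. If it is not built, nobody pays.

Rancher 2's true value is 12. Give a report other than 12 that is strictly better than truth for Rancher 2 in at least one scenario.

Suppose Rancher 1 reports 12 and Rancher 3 reports 21.
Report 12: project built, pays 12, utility 12 - 12 = 0.
Report 4: project built, pays 4, utility 12 - 4 = 8.
So reporting 4 beats truth here (8 > 0).

4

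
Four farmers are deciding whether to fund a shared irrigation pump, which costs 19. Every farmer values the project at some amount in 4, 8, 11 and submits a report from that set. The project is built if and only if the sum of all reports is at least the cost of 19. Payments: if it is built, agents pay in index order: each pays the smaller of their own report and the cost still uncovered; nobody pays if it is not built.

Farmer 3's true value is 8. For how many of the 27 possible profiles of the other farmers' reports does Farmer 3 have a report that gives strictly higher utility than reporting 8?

8

Others report (4, 4, 8): truth gives 0; report 4 gives 4 > 0. Violating.
Others report (4, 4, 11): truth gives 0; report 4 gives 4 > 0. Violating.
Others report (4, 8, 4): truth gives 1; report 4 gives 4 > 1. Violating.
Others report (4, 8, 8): truth gives 1; report 4 gives 4 > 1. Violating.
Others report (4, 4, 4): truth gives 0; no alternative beats it.
Others report (4, 11, 4): truth gives 4; no alternative beats it.
(Checking all 27 profiles: 8 have a profitable deviation, 19 do not.)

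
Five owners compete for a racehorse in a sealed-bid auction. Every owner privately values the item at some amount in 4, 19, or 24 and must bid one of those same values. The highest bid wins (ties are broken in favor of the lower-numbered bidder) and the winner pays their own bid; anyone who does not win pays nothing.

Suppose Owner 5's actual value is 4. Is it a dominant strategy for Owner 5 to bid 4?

Check each profile of the others' bids and compare truth against every alternative bid.
Others bid (4, 4, 4, 4): truth gives 0, best alternative gives -15.
Others bid (4, 4, 4, 19): truth gives 0, best alternative gives 0.
Others bid (4, 4, 4, 24): truth gives 0, best alternative gives 0.
Others bid (4, 4, 19, 4): truth gives 0, best alternative gives 0.
Others bid (4, 4, 19, 19): truth gives 0, best alternative gives 0.
Others bid (4, 4, 19, 24): truth gives 0, best alternative gives 0.
(Remaining 75 profiles checked similarly; truth is weakly best in each.)
In every case the truthful bid is at least as good as any alternative, so it is a dominant strategy.

Yes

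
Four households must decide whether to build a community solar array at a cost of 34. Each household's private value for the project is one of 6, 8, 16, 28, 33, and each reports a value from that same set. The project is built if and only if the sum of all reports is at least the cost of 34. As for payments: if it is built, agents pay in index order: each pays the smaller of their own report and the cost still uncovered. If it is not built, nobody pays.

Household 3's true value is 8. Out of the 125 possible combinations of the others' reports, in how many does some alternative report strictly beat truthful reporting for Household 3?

32

Others report (6, 6, 16): truth gives 0; report 6 gives 2 > 0. Violating.
Others report (6, 6, 28): truth gives 0; report 6 gives 2 > 0. Violating.
Others report (6, 6, 33): truth gives 0; report 6 gives 2 > 0. Violating.
Others report (6, 8, 16): truth gives 0; report 6 gives 2 > 0. Violating.
Others report (6, 6, 6): truth gives 0; no alternative beats it.
Others report (6, 6, 8): truth gives 0; no alternative beats it.
(Checking all 125 profiles: 32 have a profitable deviation, 93 do not.)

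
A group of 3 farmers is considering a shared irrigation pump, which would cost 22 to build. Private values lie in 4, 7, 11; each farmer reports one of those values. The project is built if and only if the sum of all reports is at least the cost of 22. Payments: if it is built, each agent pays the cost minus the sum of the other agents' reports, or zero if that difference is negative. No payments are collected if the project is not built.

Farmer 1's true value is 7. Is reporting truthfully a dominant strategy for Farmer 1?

Yes

Check each profile of the others' reports and compare truth against every alternative report.
Others report (11, 11): truth gives 7, best alternative gives 7.
Others report (7, 11): truth gives 3, best alternative gives 3.
Others report (11, 7): truth gives 3, best alternative gives 3.
Others report (4, 4): truth gives 0, best alternative gives 0.
Others report (4, 7): truth gives 0, best alternative gives 0.
Others report (4, 11): truth gives 0, best alternative gives 0.
(Remaining 3 profiles checked similarly; truth is weakly best in each.)
In every case the truthful report is at least as good as any alternative, so it is a dominant strategy.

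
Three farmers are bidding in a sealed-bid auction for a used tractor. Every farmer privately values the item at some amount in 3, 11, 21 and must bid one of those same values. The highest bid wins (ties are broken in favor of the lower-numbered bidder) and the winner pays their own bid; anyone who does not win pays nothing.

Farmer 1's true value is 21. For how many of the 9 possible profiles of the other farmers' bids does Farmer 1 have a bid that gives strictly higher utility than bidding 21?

Others bid (3, 3): truth gives 0; bid 3 gives 18 > 0. Violating.
Others bid (3, 11): truth gives 0; bid 11 gives 10 > 0. Violating.
Others bid (11, 3): truth gives 0; bid 11 gives 10 > 0. Violating.
Others bid (11, 11): truth gives 0; bid 11 gives 10 > 0. Violating.
Others bid (3, 21): truth gives 0; no alternative beats it.
Others bid (11, 21): truth gives 0; no alternative beats it.
(Checking all 9 profiles: 4 have a profitable deviation, 5 do not.)

4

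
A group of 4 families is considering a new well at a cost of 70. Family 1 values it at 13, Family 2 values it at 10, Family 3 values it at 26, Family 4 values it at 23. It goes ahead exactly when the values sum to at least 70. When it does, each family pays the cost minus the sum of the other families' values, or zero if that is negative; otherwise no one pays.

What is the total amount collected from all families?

64

Total value 72 ≥ cost 70, so it is built.
Family 1: others sum to 59; max(0, 70 - 59) = 11.
Family 2: others sum to 62; max(0, 70 - 62) = 8.
Family 3: others sum to 46; max(0, 70 - 46) = 24.
Family 4: others sum to 49; max(0, 70 - 49) = 21.
Total collected = 11 + 8 + 24 + 21 = 64.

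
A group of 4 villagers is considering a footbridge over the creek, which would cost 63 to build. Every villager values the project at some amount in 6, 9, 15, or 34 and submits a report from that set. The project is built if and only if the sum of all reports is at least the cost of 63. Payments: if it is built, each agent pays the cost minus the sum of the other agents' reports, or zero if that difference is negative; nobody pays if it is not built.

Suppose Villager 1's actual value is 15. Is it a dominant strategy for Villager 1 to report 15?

Yes

Check each profile of the others' reports and compare truth against every alternative report.
Others report (6, 34, 34): truth gives 15, best alternative gives 15.
Others report (9, 34, 34): truth gives 15, best alternative gives 15.
Others report (15, 15, 34): truth gives 15, best alternative gives 15.
Others report (15, 34, 15): truth gives 15, best alternative gives 15.
Others report (15, 34, 34): truth gives 15, best alternative gives 15.
Others report (34, 6, 34): truth gives 15, best alternative gives 15.
(Remaining 58 profiles checked similarly; truth is weakly best in each.)
In every case the truthful report is at least as good as any alternative, so it is a dominant strategy.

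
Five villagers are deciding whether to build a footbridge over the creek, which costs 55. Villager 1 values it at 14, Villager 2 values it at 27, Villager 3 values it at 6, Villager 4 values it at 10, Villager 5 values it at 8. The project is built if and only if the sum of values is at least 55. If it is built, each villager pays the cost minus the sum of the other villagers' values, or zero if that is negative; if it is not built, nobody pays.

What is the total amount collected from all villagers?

21

Total value 65 ≥ cost 55, so it is built.
Villager 1: others sum to 51; max(0, 55 - 51) = 4.
Villager 2: others sum to 38; max(0, 55 - 38) = 17.
Villager 3: others sum to 59; max(0, 55 - 59) = 0.
Villager 4: others sum to 55; max(0, 55 - 55) = 0.
Villager 5: others sum to 57; max(0, 55 - 57) = 0.
Total collected = 4 + 17 + 0 + 0 + 0 = 21.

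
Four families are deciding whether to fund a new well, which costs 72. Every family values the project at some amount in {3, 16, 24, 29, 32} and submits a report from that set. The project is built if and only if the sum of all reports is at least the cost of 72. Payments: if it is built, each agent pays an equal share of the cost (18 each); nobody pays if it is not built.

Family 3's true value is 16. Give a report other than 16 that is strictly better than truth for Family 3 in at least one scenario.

Suppose Family 1 reports 3, Family 2 reports 24 and Family 4 reports 29.
Report 16: project built, pays 18, utility 16 - 18 = -2.
Report 3: project not built, utility 0.
So reporting 3 beats truth here (0 > -2).

3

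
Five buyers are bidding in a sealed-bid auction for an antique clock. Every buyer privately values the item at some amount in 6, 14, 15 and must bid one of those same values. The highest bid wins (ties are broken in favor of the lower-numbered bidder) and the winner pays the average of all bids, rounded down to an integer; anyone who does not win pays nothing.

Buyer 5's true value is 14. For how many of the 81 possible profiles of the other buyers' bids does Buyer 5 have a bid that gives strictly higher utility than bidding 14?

Others bid (6, 6, 6, 14): truth gives 0; bid 15 gives 5 > 0. Violating.
Others bid (6, 6, 14, 6): truth gives 0; bid 15 gives 5 > 0. Violating.
Others bid (6, 6, 14, 14): truth gives 0; bid 15 gives 3 > 0. Violating.
Others bid (6, 14, 6, 6): truth gives 0; bid 15 gives 5 > 0. Violating.
Others bid (6, 6, 6, 6): truth gives 7; no alternative beats it.
Others bid (6, 6, 6, 15): truth gives 0; no alternative beats it.
(Checking all 81 profiles: 14 have a profitable deviation, 67 do not.)

14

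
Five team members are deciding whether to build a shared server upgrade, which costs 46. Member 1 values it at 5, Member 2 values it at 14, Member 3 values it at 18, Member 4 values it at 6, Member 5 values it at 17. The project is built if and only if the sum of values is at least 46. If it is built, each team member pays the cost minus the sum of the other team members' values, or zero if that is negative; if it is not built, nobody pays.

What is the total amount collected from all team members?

7

Total value 60 ≥ cost 46, so it is built.
Member 1: others sum to 55; max(0, 46 - 55) = 0.
Member 2: others sum to 46; max(0, 46 - 46) = 0.
Member 3: others sum to 42; max(0, 46 - 42) = 4.
Member 4: others sum to 54; max(0, 46 - 54) = 0.
Member 5: others sum to 43; max(0, 46 - 43) = 3.
Total collected = 0 + 0 + 4 + 0 + 3 = 7.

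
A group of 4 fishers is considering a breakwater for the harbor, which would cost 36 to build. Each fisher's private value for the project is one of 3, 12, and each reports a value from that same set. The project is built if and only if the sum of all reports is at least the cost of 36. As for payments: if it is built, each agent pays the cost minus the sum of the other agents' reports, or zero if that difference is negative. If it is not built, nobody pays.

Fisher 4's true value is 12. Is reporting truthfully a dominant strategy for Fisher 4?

Check each profile of the others' reports and compare truth against every alternative report.
Others report (3, 12, 12): truth gives 3, best alternative gives 0.
Others report (12, 3, 12): truth gives 3, best alternative gives 0.
Others report (12, 12, 3): truth gives 3, best alternative gives 0.
Others report (12, 12, 12): truth gives 12, best alternative gives 12.
Others report (3, 3, 3): truth gives 0, best alternative gives 0.
Others report (3, 3, 12): truth gives 0, best alternative gives 0.
(Remaining 2 profiles checked similarly; truth is weakly best in each.)
In every case the truthful report is at least as good as any alternative, so it is a dominant strategy.

Yes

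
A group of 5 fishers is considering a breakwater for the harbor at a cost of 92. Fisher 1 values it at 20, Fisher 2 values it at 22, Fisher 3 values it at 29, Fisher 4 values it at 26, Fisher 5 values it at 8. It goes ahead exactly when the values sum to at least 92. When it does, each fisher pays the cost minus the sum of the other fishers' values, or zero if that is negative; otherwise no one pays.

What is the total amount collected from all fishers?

Total value 105 ≥ cost 92, so it is built.
Fisher 1: others sum to 85; max(0, 92 - 85) = 7.
Fisher 2: others sum to 83; max(0, 92 - 83) = 9.
Fisher 3: others sum to 76; max(0, 92 - 76) = 16.
Fisher 4: others sum to 79; max(0, 92 - 79) = 13.
Fisher 5: others sum to 97; max(0, 92 - 97) = 0.
Total collected = 7 + 9 + 16 + 13 + 0 = 45.

45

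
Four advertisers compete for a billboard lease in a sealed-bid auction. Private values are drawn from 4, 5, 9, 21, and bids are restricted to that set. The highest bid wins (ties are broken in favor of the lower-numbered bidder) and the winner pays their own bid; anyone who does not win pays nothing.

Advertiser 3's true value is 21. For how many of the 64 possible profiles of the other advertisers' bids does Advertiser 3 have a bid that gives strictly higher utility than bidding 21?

12

Others bid (4, 4, 4): truth gives 0; bid 5 gives 16 > 0. Violating.
Others bid (4, 4, 5): truth gives 0; bid 5 gives 16 > 0. Violating.
Others bid (4, 4, 9): truth gives 0; bid 9 gives 12 > 0. Violating.
Others bid (4, 5, 4): truth gives 0; bid 9 gives 12 > 0. Violating.
Others bid (4, 4, 21): truth gives 0; no alternative beats it.
Others bid (4, 5, 21): truth gives 0; no alternative beats it.
(Checking all 64 profiles: 12 have a profitable deviation, 52 do not.)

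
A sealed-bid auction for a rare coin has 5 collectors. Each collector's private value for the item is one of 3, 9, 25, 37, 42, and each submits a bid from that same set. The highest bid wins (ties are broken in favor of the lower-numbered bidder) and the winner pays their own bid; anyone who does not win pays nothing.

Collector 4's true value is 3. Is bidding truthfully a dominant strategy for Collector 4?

Yes

Check each profile of the others' bids and compare truth against every alternative bid.
Others bid (3, 3, 3, 3): truth gives 0, best alternative gives -6.
Others bid (3, 3, 3, 9): truth gives 0, best alternative gives -6.
Others bid (3, 3, 3, 25): truth gives 0, best alternative gives 0.
Others bid (3, 3, 3, 37): truth gives 0, best alternative gives 0.
Others bid (3, 3, 3, 42): truth gives 0, best alternative gives 0.
Others bid (3, 3, 9, 3): truth gives 0, best alternative gives 0.
(Remaining 619 profiles checked similarly; truth is weakly best in each.)
In every case the truthful bid is at least as good as any alternative, so it is a dominant strategy.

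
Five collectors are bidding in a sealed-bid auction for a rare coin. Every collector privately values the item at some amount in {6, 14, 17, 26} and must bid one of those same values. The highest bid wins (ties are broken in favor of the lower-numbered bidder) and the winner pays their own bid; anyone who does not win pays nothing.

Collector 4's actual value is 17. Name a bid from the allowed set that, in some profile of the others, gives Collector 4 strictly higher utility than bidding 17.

Suppose Collector 1 bids 6, Collector 2 bids 6, Collector 3 bids 6 and Collector 5 bids 6.
Bid 17: wins, pays 17, utility 17 - 17 = 0.
Bid 14: wins, pays 14, utility 17 - 14 = 3.
So bidding 14 beats truth here (3 > 0).

14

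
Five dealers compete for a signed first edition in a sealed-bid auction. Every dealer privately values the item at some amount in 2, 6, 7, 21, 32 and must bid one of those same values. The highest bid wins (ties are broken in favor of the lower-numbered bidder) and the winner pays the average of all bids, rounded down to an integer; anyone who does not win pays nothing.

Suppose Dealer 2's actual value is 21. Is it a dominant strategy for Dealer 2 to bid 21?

No

Consider the case where Dealer 1 bids 2, Dealer 3 bids 2, Dealer 4 bids 2 and Dealer 5 bids 2.
Truthful bid 21: wins, pays 5, utility 21 - 5 = 16.
Bid 6 instead: wins, pays 2, utility 21 - 2 = 19.
Since 19 > 16, bidding 6 is strictly better here, so truthful bidding is not dominant.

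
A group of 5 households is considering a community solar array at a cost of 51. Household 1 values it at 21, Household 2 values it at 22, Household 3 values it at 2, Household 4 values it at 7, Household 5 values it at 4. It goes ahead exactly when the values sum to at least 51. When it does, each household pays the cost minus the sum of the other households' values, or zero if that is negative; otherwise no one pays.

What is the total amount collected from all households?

Total value 56 ≥ cost 51, so it is built.
Household 1: others sum to 35; max(0, 51 - 35) = 16.
Household 2: others sum to 34; max(0, 51 - 34) = 17.
Household 3: others sum to 54; max(0, 51 - 54) = 0.
Household 4: others sum to 49; max(0, 51 - 49) = 2.
Household 5: others sum to 52; max(0, 51 - 52) = 0.
Total collected = 16 + 17 + 0 + 2 + 0 = 35.

35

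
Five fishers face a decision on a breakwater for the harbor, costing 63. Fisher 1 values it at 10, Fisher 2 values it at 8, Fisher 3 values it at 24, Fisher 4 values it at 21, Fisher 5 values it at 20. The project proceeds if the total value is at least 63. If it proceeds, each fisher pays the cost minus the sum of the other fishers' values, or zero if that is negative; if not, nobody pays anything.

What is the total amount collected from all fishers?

Total value 83 ≥ cost 63, so it is built.
Fisher 1: others sum to 73; max(0, 63 - 73) = 0.
Fisher 2: others sum to 75; max(0, 63 - 75) = 0.
Fisher 3: others sum to 59; max(0, 63 - 59) = 4.
Fisher 4: others sum to 62; max(0, 63 - 62) = 1.
Fisher 5: others sum to 63; max(0, 63 - 63) = 0.
Total collected = 0 + 0 + 4 + 1 + 0 = 5.

5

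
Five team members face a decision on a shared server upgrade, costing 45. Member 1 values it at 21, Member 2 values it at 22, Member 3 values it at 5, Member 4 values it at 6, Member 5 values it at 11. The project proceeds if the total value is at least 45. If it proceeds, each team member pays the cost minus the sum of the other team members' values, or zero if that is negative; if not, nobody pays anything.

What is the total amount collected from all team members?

Total value 65 ≥ cost 45, so it is built.
Member 1: others sum to 44; max(0, 45 - 44) = 1.
Member 2: others sum to 43; max(0, 45 - 43) = 2.
Member 3: others sum to 60; max(0, 45 - 60) = 0.
Member 4: others sum to 59; max(0, 45 - 59) = 0.
Member 5: others sum to 54; max(0, 45 - 54) = 0.
Total collected = 1 + 2 + 0 + 0 + 0 = 3.

3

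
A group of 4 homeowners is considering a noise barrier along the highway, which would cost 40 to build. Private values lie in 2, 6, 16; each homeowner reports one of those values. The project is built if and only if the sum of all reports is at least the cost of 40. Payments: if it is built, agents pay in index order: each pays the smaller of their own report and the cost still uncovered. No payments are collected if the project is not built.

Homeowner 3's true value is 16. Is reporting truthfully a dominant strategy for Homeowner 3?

No

Consider the case where Homeowner 1 reports 2, Homeowner 2 reports 16 and Homeowner 4 reports 16.
Truthful report 16: project built, pays 16, utility 16 - 16 = 0.
Report 6 instead: project built, pays 6, utility 16 - 6 = 10.
Since 10 > 0, reporting 6 is strictly better here, so truthful reporting is not dominant.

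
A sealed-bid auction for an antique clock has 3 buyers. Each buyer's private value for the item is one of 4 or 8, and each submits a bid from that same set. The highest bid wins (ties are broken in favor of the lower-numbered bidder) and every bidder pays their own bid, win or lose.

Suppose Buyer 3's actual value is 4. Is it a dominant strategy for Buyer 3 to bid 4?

Check each profile of the others' bids and compare truth against every alternative bid.
Others bid (4, 8): truth gives -4, best alternative gives -8.
Others bid (8, 4): truth gives -4, best alternative gives -8.
Others bid (8, 8): truth gives -4, best alternative gives -8.
Others bid (4, 4): truth gives -4, best alternative gives -4.
In every case the truthful bid is at least as good as any alternative, so it is a dominant strategy.

Yes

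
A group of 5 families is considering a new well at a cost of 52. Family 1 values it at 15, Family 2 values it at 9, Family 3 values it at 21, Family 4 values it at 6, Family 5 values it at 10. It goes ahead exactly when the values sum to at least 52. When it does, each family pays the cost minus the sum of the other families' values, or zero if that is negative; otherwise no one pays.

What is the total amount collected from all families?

Total value 61 ≥ cost 52, so it is built.
Family 1: others sum to 46; max(0, 52 - 46) = 6.
Family 2: others sum to 52; max(0, 52 - 52) = 0.
Family 3: others sum to 40; max(0, 52 - 40) = 12.
Family 4: others sum to 55; max(0, 52 - 55) = 0.
Family 5: others sum to 51; max(0, 52 - 51) = 1.
Total collected = 6 + 0 + 12 + 0 + 1 = 19.

19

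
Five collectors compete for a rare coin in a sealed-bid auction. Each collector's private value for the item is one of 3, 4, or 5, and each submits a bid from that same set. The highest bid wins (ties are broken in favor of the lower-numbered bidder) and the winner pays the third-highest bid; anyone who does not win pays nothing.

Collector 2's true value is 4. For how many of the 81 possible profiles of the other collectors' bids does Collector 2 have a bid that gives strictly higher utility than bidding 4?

4

Others bid (3, 3, 3, 5): truth gives 0; bid 5 gives 1 > 0. Violating.
Others bid (3, 3, 5, 3): truth gives 0; bid 5 gives 1 > 0. Violating.
Others bid (3, 5, 3, 3): truth gives 0; bid 5 gives 1 > 0. Violating.
Others bid (4, 3, 3, 3): truth gives 0; bid 5 gives 1 > 0. Violating.
Others bid (3, 3, 3, 3): truth gives 1; no alternative beats it.
Others bid (3, 3, 3, 4): truth gives 1; no alternative beats it.
(Checking all 81 profiles: 4 have a profitable deviation, 77 do not.)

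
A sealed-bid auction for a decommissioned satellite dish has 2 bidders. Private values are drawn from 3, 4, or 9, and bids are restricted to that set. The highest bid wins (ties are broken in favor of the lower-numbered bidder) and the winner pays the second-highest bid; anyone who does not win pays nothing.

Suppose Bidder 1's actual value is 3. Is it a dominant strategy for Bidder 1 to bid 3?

Check each profile of the others' bids and compare truth against every alternative bid.
Others bid (4): truth gives 0, best alternative gives -1.
Others bid (3): truth gives 0, best alternative gives 0.
Others bid (9): truth gives 0, best alternative gives 0.
In every case the truthful bid is at least as good as any alternative, so it is a dominant strategy.

Yes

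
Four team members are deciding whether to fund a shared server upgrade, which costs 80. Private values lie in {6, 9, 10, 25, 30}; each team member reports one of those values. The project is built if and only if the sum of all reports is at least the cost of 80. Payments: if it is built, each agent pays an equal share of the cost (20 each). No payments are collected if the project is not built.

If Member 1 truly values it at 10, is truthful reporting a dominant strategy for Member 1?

Consider the case where Member 2 reports 10, Member 3 reports 30 and Member 4 reports 30.
Truthful report 10: project built, pays 20, utility 10 - 20 = -10.
Report 6 instead: project not built, utility 0.
Since 0 > -10, reporting 6 is strictly better here, so truthful reporting is not dominant.

No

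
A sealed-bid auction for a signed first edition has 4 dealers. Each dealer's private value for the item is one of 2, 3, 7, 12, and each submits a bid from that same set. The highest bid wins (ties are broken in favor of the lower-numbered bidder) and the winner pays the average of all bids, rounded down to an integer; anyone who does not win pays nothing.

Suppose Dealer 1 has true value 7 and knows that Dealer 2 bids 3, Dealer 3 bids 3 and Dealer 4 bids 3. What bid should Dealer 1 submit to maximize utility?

Bid 2: loses, pays 0, utility 0.
Bid 3: wins, pays 3, utility 7 - 3 = 4.
Bid 7: wins, pays 4, utility 7 - 4 = 3.
Bid 12: wins, pays 5, utility 7 - 5 = 2.
The best choice is 3 with utility 4.

3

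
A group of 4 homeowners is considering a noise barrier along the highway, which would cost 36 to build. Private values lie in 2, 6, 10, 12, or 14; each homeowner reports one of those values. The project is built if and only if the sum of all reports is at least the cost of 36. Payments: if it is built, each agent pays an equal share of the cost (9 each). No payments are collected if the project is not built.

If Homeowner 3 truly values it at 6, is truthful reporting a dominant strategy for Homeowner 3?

No

Consider the case where Homeowner 1 reports 2, Homeowner 2 reports 14 and Homeowner 4 reports 14.
Truthful report 6: project built, pays 9, utility 6 - 9 = -3.
Report 2 instead: project not built, utility 0.
Since 0 > -3, reporting 2 is strictly better here, so truthful reporting is not dominant.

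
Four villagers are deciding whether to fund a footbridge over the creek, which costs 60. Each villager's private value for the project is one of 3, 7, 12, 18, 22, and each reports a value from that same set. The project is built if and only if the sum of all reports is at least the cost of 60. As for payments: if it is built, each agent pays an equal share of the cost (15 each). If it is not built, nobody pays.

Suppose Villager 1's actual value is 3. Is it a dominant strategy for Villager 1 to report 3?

Check each profile of the others' reports and compare truth against every alternative report.
Others report (12, 22, 22): truth gives 0, best alternative gives -12.
Others report (18, 18, 18): truth gives 0, best alternative gives -12.
Others report (22, 12, 22): truth gives 0, best alternative gives -12.
Others report (22, 22, 12): truth gives 0, best alternative gives -12.
Others report (18, 18, 22): truth gives -12, best alternative gives -12.
Others report (18, 22, 18): truth gives -12, best alternative gives -12.
(Remaining 119 profiles checked similarly; truth is weakly best in each.)
In every case the truthful report is at least as good as any alternative, so it is a dominant strategy.

Yes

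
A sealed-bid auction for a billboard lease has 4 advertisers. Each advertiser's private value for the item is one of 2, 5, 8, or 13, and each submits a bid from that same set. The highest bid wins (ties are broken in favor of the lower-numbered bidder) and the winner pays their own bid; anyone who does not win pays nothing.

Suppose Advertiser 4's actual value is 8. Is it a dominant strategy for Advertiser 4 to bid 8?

Consider the case where Advertiser 1 bids 2, Advertiser 2 bids 2 and Advertiser 3 bids 2.
Truthful bid 8: wins, pays 8, utility 8 - 8 = 0.
Bid 5 instead: wins, pays 5, utility 8 - 5 = 3.
Since 3 > 0, bidding 5 is strictly better here, so truthful bidding is not dominant.

No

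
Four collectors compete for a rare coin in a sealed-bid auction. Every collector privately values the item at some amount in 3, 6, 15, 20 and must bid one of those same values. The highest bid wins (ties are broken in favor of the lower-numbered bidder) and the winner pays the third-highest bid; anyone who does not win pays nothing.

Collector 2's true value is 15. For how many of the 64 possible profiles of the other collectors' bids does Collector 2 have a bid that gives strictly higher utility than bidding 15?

Others bid (3, 3, 20): truth gives 0; bid 20 gives 12 > 0. Violating.
Others bid (3, 6, 20): truth gives 0; bid 20 gives 9 > 0. Violating.
Others bid (3, 20, 3): truth gives 0; bid 20 gives 12 > 0. Violating.
Others bid (3, 20, 6): truth gives 0; bid 20 gives 9 > 0. Violating.
Others bid (3, 3, 3): truth gives 12; no alternative beats it.
Others bid (3, 3, 6): truth gives 12; no alternative beats it.
(Checking all 64 profiles: 12 have a profitable deviation, 52 do not.)

12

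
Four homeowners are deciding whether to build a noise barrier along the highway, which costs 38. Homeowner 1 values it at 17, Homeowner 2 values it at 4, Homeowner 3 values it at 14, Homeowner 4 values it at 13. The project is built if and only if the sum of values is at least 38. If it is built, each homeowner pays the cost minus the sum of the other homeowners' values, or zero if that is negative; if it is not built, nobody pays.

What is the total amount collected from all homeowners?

Total value 48 ≥ cost 38, so it is built.
Homeowner 1: others sum to 31; max(0, 38 - 31) = 7.
Homeowner 2: others sum to 44; max(0, 38 - 44) = 0.
Homeowner 3: others sum to 34; max(0, 38 - 34) = 4.
Homeowner 4: others sum to 35; max(0, 38 - 35) = 3.
Total collected = 7 + 0 + 4 + 3 = 14.

14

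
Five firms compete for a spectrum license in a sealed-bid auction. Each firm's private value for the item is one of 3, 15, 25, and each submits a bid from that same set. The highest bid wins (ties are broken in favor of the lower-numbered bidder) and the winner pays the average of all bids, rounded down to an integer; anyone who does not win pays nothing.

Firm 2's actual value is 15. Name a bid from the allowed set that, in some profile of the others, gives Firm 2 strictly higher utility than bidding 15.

Suppose Firm 1 bids 3, Firm 3 bids 3, Firm 4 bids 3 and Firm 5 bids 25.
Bid 15: loses, pays 0, utility 0.
Bid 25: wins, pays 11, utility 15 - 11 = 4.
So bidding 25 beats truth here (4 > 0).

25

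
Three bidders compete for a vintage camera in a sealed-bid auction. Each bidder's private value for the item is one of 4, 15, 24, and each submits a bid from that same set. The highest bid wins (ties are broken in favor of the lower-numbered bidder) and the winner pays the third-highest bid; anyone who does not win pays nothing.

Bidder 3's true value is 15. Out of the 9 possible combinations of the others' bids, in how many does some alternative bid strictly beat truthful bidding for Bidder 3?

2

Others bid (4, 15): truth gives 0; bid 24 gives 11 > 0. Violating.
Others bid (15, 4): truth gives 0; bid 24 gives 11 > 0. Violating.
Others bid (4, 4): truth gives 11; no alternative beats it.
Others bid (4, 24): truth gives 0; no alternative beats it.
(Checking all 9 profiles: 2 have a profitable deviation, 7 do not.)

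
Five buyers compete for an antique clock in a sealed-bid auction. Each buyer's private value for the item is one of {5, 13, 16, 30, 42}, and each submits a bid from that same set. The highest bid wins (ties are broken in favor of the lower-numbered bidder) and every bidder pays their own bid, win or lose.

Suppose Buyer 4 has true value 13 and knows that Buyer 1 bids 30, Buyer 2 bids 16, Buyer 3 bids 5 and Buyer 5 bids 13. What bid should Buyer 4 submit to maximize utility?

5

Bid 5: loses but pays 5, utility -5.
Bid 13: loses but pays 13, utility -13.
Bid 16: loses but pays 16, utility -16.
Bid 30: loses but pays 30, utility -30.
Bid 42: wins, pays 42, utility 13 - 42 = -29.
The best choice is 5 with utility -5.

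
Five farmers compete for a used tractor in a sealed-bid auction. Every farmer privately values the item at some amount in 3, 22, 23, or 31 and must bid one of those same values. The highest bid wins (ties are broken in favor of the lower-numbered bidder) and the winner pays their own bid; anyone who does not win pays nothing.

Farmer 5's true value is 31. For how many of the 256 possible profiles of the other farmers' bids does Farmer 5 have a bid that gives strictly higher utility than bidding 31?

16

Others bid (3, 3, 3, 3): truth gives 0; bid 22 gives 9 > 0. Violating.
Others bid (3, 3, 3, 22): truth gives 0; bid 23 gives 8 > 0. Violating.
Others bid (3, 3, 22, 3): truth gives 0; bid 23 gives 8 > 0. Violating.
Others bid (3, 3, 22, 22): truth gives 0; bid 23 gives 8 > 0. Violating.
Others bid (3, 3, 3, 23): truth gives 0; no alternative beats it.
Others bid (3, 3, 3, 31): truth gives 0; no alternative beats it.
(Checking all 256 profiles: 16 have a profitable deviation, 240 do not.)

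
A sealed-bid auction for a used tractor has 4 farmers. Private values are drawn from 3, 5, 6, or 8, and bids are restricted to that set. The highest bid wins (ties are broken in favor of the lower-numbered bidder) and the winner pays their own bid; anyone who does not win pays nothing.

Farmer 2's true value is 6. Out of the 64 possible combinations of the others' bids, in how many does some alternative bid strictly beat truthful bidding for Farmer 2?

Others bid (3, 3, 3): truth gives 0; bid 5 gives 1 > 0. Violating.
Others bid (3, 3, 5): truth gives 0; bid 5 gives 1 > 0. Violating.
Others bid (3, 5, 3): truth gives 0; bid 5 gives 1 > 0. Violating.
Others bid (3, 5, 5): truth gives 0; bid 5 gives 1 > 0. Violating.
Others bid (3, 3, 6): truth gives 0; no alternative beats it.
Others bid (3, 3, 8): truth gives 0; no alternative beats it.
(Checking all 64 profiles: 4 have a profitable deviation, 60 do not.)

4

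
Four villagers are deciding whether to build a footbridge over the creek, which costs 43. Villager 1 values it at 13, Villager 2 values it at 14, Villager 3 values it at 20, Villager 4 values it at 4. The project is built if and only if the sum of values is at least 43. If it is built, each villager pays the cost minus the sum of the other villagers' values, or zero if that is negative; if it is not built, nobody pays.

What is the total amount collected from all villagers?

Total value 51 ≥ cost 43, so it is built.
Villager 1: others sum to 38; max(0, 43 - 38) = 5.
Villager 2: others sum to 37; max(0, 43 - 37) = 6.
Villager 3: others sum to 31; max(0, 43 - 31) = 12.
Villager 4: others sum to 47; max(0, 43 - 47) = 0.
Total collected = 5 + 6 + 12 + 0 = 23.

23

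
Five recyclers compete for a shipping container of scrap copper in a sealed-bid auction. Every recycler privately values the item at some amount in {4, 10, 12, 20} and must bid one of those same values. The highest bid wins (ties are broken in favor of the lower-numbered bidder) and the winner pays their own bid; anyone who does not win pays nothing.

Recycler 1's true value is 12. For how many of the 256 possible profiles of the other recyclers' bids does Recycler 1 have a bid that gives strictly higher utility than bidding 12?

Others bid (4, 4, 4, 4): truth gives 0; bid 4 gives 8 > 0. Violating.
Others bid (4, 4, 4, 10): truth gives 0; bid 10 gives 2 > 0. Violating.
Others bid (4, 4, 10, 4): truth gives 0; bid 10 gives 2 > 0. Violating.
Others bid (4, 4, 10, 10): truth gives 0; bid 10 gives 2 > 0. Violating.
Others bid (4, 4, 4, 12): truth gives 0; no alternative beats it.
Others bid (4, 4, 4, 20): truth gives 0; no alternative beats it.
(Checking all 256 profiles: 16 have a profitable deviation, 240 do not.)

16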